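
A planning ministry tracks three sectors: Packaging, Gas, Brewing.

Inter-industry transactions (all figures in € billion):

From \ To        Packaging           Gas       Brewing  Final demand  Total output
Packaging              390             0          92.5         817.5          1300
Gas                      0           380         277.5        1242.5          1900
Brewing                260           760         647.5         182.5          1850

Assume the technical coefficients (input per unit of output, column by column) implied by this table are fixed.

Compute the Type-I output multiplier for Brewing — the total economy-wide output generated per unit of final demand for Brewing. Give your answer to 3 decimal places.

Technical coefficients a_ij = z_ij / X_j:
  a_11 = 390/1300 = 0.30, a_21 = 0/1300 = 0.00, a_31 = 260/1300 = 0.20
  a_12 = 0/1900 = 0.00, a_22 = 380/1900 = 0.20, a_32 = 760/1900 = 0.40
  a_13 = 92.5/1850 = 0.05, a_23 = 277.5/1850 = 0.15, a_33 = 647.5/1850 = 0.35
I − A =
  [   0.70     0.00    -0.05]
  [   0.00     0.80    -0.15]
  [  -0.20    -0.40     0.65]
Cofactors of I−A, C_ij = (−1)^(i+j)·(minor ij) (rows/columns in the sector order above):
  C_11 = (0.80)(0.65) − (-0.15)(-0.40) = 0.4600
  C_12 = −[(0.00)(0.65) − (-0.15)(-0.20)] = 0.0300
  C_13 = (0.00)(-0.40) − (0.80)(-0.20) = 0.1600
  C_21 = −[(0.00)(0.65) − (-0.05)(-0.40)] = 0.0200
  C_22 = (0.70)(0.65) − (-0.05)(-0.20) = 0.4450
  C_23 = −[(0.70)(-0.40) − (0.00)(-0.20)] = 0.2800
  C_31 = (0.00)(-0.15) − (-0.05)(0.80) = 0.0400
  C_32 = −[(0.70)(-0.15) − (-0.05)(0.00)] = 0.1050
  C_33 = (0.70)(0.80) − (0.00)(0.00) = 0.5600
det(I−A) = Σ_j (I−A)_1j·C_1j = (0.70)(0.4600) + (0.00)(0.0300) + (-0.05)(0.1600) = 0.3140
adj(I−A) = Cᵀ =
  [ 0.4600   0.0200   0.0400]
  [ 0.0300   0.4450   0.1050]
  [ 0.1600   0.2800   0.5600]
(I − A)⁻¹ = adj(I−A) / det(I−A) ≈
  [   1.4650     0.0637     0.1274]
  [   0.0955     1.4172     0.3344]
  [   0.5096     0.8917     1.7834]
The output multiplier for sector j is the column-j sum of the Leontief inverse (I − A)⁻¹ = adj(I−A) / det(I−A).
Column 3 of adj(I−A): (0.0400, 0.1050, 0.5600); det(I−A) = 0.3140.
m_3 = (0.0400 + 0.1050 + 0.5600) / 0.3140 = 0.705 / 0.3140 ≈ 2.245.

m_3 = 2.245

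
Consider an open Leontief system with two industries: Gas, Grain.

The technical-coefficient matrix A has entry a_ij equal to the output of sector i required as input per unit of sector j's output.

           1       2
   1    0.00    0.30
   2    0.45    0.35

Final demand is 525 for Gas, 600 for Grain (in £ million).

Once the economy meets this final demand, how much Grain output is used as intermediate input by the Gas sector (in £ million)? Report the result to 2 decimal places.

I − A =
  [   1.00    -0.30]
  [  -0.45     0.65]
det(I−A) = (1.00)(0.65) − (-0.30)(-0.45) = 0.5150
adj(I−A) = [[0.65, 0.30], [0.45, 1.00]]
(I − A)⁻¹ = adj(I−A) / det(I−A) ≈
  [   1.2621     0.5825]
  [   0.8738     1.9417]
First solve x = (I − A)⁻¹ d = adj(I−A)·d / det(I−A); in particular x_1 = (0.65·525 + 0.30·600) / 0.5150 = 521.25 / 0.5150 ≈ 1012.1359.
Intermediate flow from 2 to 1: z_21 = a_21 · x_1 = 0.45 × 521.25 / 0.5150 = 234.5625 / 0.5150 ≈ 455.46.

z_21 = 455.46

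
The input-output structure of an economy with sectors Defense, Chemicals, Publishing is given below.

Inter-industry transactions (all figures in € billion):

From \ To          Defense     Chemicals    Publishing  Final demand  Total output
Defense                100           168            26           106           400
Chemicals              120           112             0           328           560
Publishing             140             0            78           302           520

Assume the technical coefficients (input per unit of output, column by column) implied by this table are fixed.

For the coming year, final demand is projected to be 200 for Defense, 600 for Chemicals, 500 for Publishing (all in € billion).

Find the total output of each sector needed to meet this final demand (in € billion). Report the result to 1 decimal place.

x_D = 736.6, x_C = 1026.2, x_P = 891.5

Technical coefficients a_ij = z_ij / X_j:
  a_DD = 100/400 = 0.25, a_CD = 120/400 = 0.30, a_PD = 140/400 = 0.35
  a_DC = 168/560 = 0.30, a_CC = 112/560 = 0.20, a_PC = 0/560 = 0.00
  a_DP = 26/520 = 0.05, a_CP = 0/520 = 0.00, a_PP = 78/520 = 0.15
I − A =
  [   0.75    -0.30    -0.05]
  [  -0.30     0.80     0.00]
  [  -0.35     0.00     0.85]
Cofactors of I−A, C_ij = (−1)^(i+j)·(minor ij) (rows/columns in the sector order above):
  C_11 = (0.80)(0.85) − (0.00)(0.00) = 0.6800
  C_12 = −[(-0.30)(0.85) − (0.00)(-0.35)] = 0.2550
  C_13 = (-0.30)(0.00) − (0.80)(-0.35) = 0.2800
  C_21 = −[(-0.30)(0.85) − (-0.05)(0.00)] = 0.2550
  C_22 = (0.75)(0.85) − (-0.05)(-0.35) = 0.6200
  C_23 = −[(0.75)(0.00) − (-0.30)(-0.35)] = 0.1050
  C_31 = (-0.30)(0.00) − (-0.05)(0.80) = 0.0400
  C_32 = −[(0.75)(0.00) − (-0.05)(-0.30)] = 0.0150
  C_33 = (0.75)(0.80) − (-0.30)(-0.30) = 0.5100
det(I−A) = Σ_j (I−A)_1j·C_1j = (0.75)(0.6800) + (-0.30)(0.2550) + (-0.05)(0.2800) = 0.4195
adj(I−A) = Cᵀ =
  [ 0.6800   0.2550   0.0400]
  [ 0.2550   0.6200   0.0150]
  [ 0.2800   0.1050   0.5100]
(I − A)⁻¹ = adj(I−A) / det(I−A) ≈
  [   1.6210     0.6079     0.0954]
  [   0.6079     1.4779     0.0358]
  [   0.6675     0.2503     1.2157]
x = (I − A)⁻¹ d = adj(I−A)·d / det(I−A), with det(I−A) = 0.4195:
  x_D = (0.6800·200 + 0.2550·600 + 0.0400·500) / 0.4195 = 309.00 / 0.4195 ≈ 736.6
  x_C = (0.2550·200 + 0.6200·600 + 0.0150·500) / 0.4195 = 430.50 / 0.4195 ≈ 1026.2
  x_P = (0.2800·200 + 0.1050·600 + 0.5100·500) / 0.4195 = 374.00 / 0.4195 ≈ 891.5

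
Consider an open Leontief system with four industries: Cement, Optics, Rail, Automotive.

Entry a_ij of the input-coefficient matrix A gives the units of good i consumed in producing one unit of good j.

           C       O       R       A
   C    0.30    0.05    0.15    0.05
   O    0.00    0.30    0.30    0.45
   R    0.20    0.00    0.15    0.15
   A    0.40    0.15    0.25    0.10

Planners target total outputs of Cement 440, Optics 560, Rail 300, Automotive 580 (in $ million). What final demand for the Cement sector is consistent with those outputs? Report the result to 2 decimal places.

d_C = 206.00

I − A =
  [   0.70    -0.05    -0.15    -0.05]
  [   0.00     0.70    -0.30    -0.45]
  [  -0.20     0.00     0.85    -0.15]
  [  -0.40    -0.15    -0.25     0.90]
d = (I − A) x:
  d_C = (+0.70)·440 + (-0.05)·560 + (-0.15)·300 + (-0.05)·580 = 206.00
  d_O = (+0.00)·440 + (+0.70)·560 + (-0.30)·300 + (-0.45)·580 = 41.00
  d_R = (-0.20)·440 + (+0.00)·560 + (+0.85)·300 + (-0.15)·580 = 80.00
  d_A = (-0.40)·440 + (-0.15)·560 + (-0.25)·300 + (+0.90)·580 = 187.00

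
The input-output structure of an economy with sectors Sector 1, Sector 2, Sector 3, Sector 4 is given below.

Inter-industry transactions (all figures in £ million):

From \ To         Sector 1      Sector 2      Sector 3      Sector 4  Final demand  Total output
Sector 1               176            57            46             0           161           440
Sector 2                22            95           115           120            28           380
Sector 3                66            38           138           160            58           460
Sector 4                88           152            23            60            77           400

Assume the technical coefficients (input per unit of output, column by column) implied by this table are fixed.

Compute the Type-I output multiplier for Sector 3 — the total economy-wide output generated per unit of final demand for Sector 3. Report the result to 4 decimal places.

Technical coefficients a_ij = z_ij / X_j:
  a_11 = 176/440 = 0.40, a_21 = 22/440 = 0.05, a_31 = 66/440 = 0.15, a_41 = 88/440 = 0.20
  a_12 = 57/380 = 0.15, a_22 = 95/380 = 0.25, a_32 = 38/380 = 0.10, a_42 = 152/380 = 0.40
  a_13 = 46/460 = 0.10, a_23 = 115/460 = 0.25, a_33 = 138/460 = 0.30, a_43 = 23/460 = 0.05
  a_14 = 0/400 = 0.00, a_24 = 120/400 = 0.30, a_34 = 160/400 = 0.40, a_44 = 60/400 = 0.15
I − A =
  [   0.60    -0.15    -0.10     0.00]
  [  -0.05     0.75    -0.25    -0.30]
  [  -0.15    -0.10     0.70    -0.40]
  [  -0.20    -0.40    -0.05     0.85]
Compute the cofactors C_ij = (−1)^(i+j)·(3×3 minor ij) of I−A; the adjugate is their transpose:
adj(I−A) = Cᵀ =
  [ 0.284500   0.110750   0.085875   0.079500]
  [ 0.124875   0.324250   0.146750   0.183500]
  [ 0.155875   0.178125   0.295125   0.201750]
  [ 0.134875   0.189125   0.106625   0.277375]
det(I−A) = Σ_j (I−A)_1j·C_1j = (0.60)(0.284500) + (-0.15)(0.124875) + (-0.10)(0.155875) + (0.00)(0.134875) = 0.13638125
(I − A)⁻¹ = adj(I−A) / det(I−A) ≈
  [   2.08606     0.81206     0.62967     0.58292]
  [   0.91563     2.37753     1.07603     1.34549]
  [   1.14294     1.30608     2.16397     1.47931]
  [   0.98896     1.38674     0.78182     2.03382]
The output multiplier for sector j is the column-j sum of the Leontief inverse (I − A)⁻¹ = adj(I−A) / det(I−A).
Column 3 of adj(I−A): (0.085875, 0.146750, 0.295125, 0.106625); det(I−A) = 0.13638125.
m_3 = (0.085875 + 0.146750 + 0.295125 + 0.106625) / 0.13638125 = 0.634375 / 0.13638125 ≈ 4.6515.

m_3 = 4.6515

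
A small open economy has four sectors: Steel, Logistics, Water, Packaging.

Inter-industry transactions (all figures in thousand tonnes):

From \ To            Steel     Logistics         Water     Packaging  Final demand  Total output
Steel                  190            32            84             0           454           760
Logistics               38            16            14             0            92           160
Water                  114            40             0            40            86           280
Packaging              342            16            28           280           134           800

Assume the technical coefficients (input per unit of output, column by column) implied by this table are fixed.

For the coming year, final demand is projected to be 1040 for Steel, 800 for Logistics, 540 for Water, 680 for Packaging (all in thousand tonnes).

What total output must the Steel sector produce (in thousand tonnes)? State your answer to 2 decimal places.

x_S = 2189.24

Technical coefficients a_ij = z_ij / X_j:
  a_SS = 190/760 = 0.25, a_LS = 38/760 = 0.05, a_WS = 114/760 = 0.15, a_PS = 342/760 = 0.45
  a_SL = 32/160 = 0.20, a_LL = 16/160 = 0.10, a_WL = 40/160 = 0.25, a_PL = 16/160 = 0.10
  a_SW = 84/280 = 0.30, a_LW = 14/280 = 0.05, a_WW = 0/280 = 0.00, a_PW = 28/280 = 0.10
  a_SP = 0/800 = 0.00, a_LP = 0/800 = 0.00, a_WP = 40/800 = 0.05, a_PP = 280/800 = 0.35
I − A =
  [   0.75    -0.20    -0.30     0.00]
  [  -0.05     0.90    -0.05     0.00]
  [  -0.15    -0.25     1.00    -0.05]
  [  -0.45    -0.10    -0.10     0.65]
Compute the cofactors C_ij = (−1)^(i+j)·(3×3 minor ij) of I−A; the adjugate is their transpose:
adj(I−A) = Cᵀ =
  [ 0.572125   0.179250   0.182000   0.014000]
  [ 0.038250   0.447750   0.034125   0.002625]
  [ 0.116375   0.149625   0.432250   0.033250]
  [ 0.419875   0.216000   0.197750   0.609875]
det(I−A) = Σ_j (I−A)_1j·C_1j = (0.75)(0.572125) + (-0.20)(0.038250) + (-0.30)(0.116375) + (0.00)(0.419875) = 0.38653125
(I − A)⁻¹ = adj(I−A) / det(I−A) ≈
  [   1.4802     0.4637     0.4709     0.0362]
  [   0.0990     1.1584     0.0883     0.0068]
  [   0.3011     0.3871     1.1183     0.0860]
  [   1.0863     0.5588     0.5116     1.5778]
x = (I − A)⁻¹ d = adj(I−A)·d / det(I−A), with det(I−A) = 0.38653125:
  x_S = (0.572125·1040 + 0.179250·800 + 0.182000·540 + 0.014000·680) / 0.38653125 = 846.21 / 0.38653125 ≈ 2189.24
  x_L = (0.038250·1040 + 0.447750·800 + 0.034125·540 + 0.002625·680) / 0.38653125 = 418.1925 / 0.38653125 ≈ 1081.91
  x_W = (0.116375·1040 + 0.149625·800 + 0.432250·540 + 0.033250·680) / 0.38653125 = 496.755 / 0.38653125 ≈ 1285.16
  x_P = (0.419875·1040 + 0.216000·800 + 0.197750·540 + 0.609875·680) / 0.38653125 = 1130.97 / 0.38653125 ≈ 2925.95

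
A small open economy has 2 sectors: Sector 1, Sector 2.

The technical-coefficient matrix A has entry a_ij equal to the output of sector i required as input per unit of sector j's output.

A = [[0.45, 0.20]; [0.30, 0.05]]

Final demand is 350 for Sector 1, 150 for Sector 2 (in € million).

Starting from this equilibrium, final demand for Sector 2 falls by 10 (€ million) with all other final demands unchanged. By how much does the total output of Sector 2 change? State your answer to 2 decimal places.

Δx_2 = -11.89

I − A =
  [   0.55    -0.20]
  [  -0.30     0.95]
det(I−A) = (0.55)(0.95) − (-0.20)(-0.30) = 0.4625
adj(I−A) = [[0.95, 0.20], [0.30, 0.55]]
(I − A)⁻¹ = adj(I−A) / det(I−A) ≈
  [   2.0541     0.4324]
  [   0.6486     1.1892]
Δx = (I − A)⁻¹ Δd with Δd having -10 in the Sector 2 component and 0 elsewhere.
So Δx_2 = L_22 · (-10), where L_22 = adj(I−A)_22 / det(I−A) = 0.55 / 0.4625.
Δx_2 = 0.55 × (-10) / 0.4625 = -5.50 / 0.4625 ≈ -11.89.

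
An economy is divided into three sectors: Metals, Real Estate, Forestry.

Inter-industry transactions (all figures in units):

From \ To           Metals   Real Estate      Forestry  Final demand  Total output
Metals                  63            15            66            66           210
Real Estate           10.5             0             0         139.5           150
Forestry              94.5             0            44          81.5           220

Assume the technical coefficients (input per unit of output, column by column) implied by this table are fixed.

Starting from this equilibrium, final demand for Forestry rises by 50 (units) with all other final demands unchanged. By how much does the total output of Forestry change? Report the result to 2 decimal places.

Δx_F = 82.54

Technical coefficients a_ij = z_ij / X_j:
  a_MM = 63/210 = 0.30, a_RM = 10.5/210 = 0.05, a_FM = 94.5/210 = 0.45
  a_MR = 15/150 = 0.10, a_RR = 0/150 = 0.00, a_FR = 0/150 = 0.00
  a_MF = 66/220 = 0.30, a_RF = 0/220 = 0.00, a_FF = 44/220 = 0.20
I − A =
  [   0.70    -0.10    -0.30]
  [  -0.05     1.00     0.00]
  [  -0.45     0.00     0.80]
Cofactors of I−A, C_ij = (−1)^(i+j)·(minor ij) (rows/columns in the sector order above):
  C_11 = (1.00)(0.80) − (0.00)(0.00) = 0.8000
  C_12 = −[(-0.05)(0.80) − (0.00)(-0.45)] = 0.0400
  C_13 = (-0.05)(0.00) − (1.00)(-0.45) = 0.4500
  C_21 = −[(-0.10)(0.80) − (-0.30)(0.00)] = 0.0800
  C_22 = (0.70)(0.80) − (-0.30)(-0.45) = 0.4250
  C_23 = −[(0.70)(0.00) − (-0.10)(-0.45)] = 0.0450
  C_31 = (-0.10)(0.00) − (-0.30)(1.00) = 0.3000
  C_32 = −[(0.70)(0.00) − (-0.30)(-0.05)] = 0.0150
  C_33 = (0.70)(1.00) − (-0.10)(-0.05) = 0.6950
det(I−A) = Σ_j (I−A)_1j·C_1j = (0.70)(0.8000) + (-0.10)(0.0400) + (-0.30)(0.4500) = 0.4210
adj(I−A) = Cᵀ =
  [ 0.8000   0.0800   0.3000]
  [ 0.0400   0.4250   0.0150]
  [ 0.4500   0.0450   0.6950]
(I − A)⁻¹ = adj(I−A) / det(I−A) ≈
  [   1.9002     0.1900     0.7126]
  [   0.0950     1.0095     0.0356]
  [   1.0689     0.1069     1.6508]
Δx = (I − A)⁻¹ Δd with Δd having +50 in the Forestry component and 0 elsewhere.
So Δx_F = L_FF · (+50), where L_FF = adj(I−A)_FF / det(I−A) = 0.6950 / 0.4210.
Δx_F = 0.6950 × (+50) / 0.4210 = 34.75 / 0.4210 ≈ 82.54.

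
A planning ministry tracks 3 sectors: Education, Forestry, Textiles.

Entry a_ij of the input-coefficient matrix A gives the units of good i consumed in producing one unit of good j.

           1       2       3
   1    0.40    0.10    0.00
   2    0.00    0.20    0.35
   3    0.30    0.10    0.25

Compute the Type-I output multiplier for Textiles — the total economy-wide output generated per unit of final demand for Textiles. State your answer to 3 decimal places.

I − A =
  [   0.60    -0.10     0.00]
  [   0.00     0.80    -0.35]
  [  -0.30    -0.10     0.75]
Cofactors of I−A, C_ij = (−1)^(i+j)·(minor ij) (rows/columns in the sector order above):
  C_11 = (0.80)(0.75) − (-0.35)(-0.10) = 0.5650
  C_12 = −[(0.00)(0.75) − (-0.35)(-0.30)] = 0.1050
  C_13 = (0.00)(-0.10) − (0.80)(-0.30) = 0.2400
  C_21 = −[(-0.10)(0.75) − (0.00)(-0.10)] = 0.0750
  C_22 = (0.60)(0.75) − (0.00)(-0.30) = 0.4500
  C_23 = −[(0.60)(-0.10) − (-0.10)(-0.30)] = 0.0900
  C_31 = (-0.10)(-0.35) − (0.00)(0.80) = 0.0350
  C_32 = −[(0.60)(-0.35) − (0.00)(0.00)] = 0.2100
  C_33 = (0.60)(0.80) − (-0.10)(0.00) = 0.4800
det(I−A) = Σ_j (I−A)_1j·C_1j = (0.60)(0.5650) + (-0.10)(0.1050) + (0.00)(0.2400) = 0.3285
adj(I−A) = Cᵀ =
  [ 0.5650   0.0750   0.0350]
  [ 0.1050   0.4500   0.2100]
  [ 0.2400   0.0900   0.4800]
(I − A)⁻¹ = adj(I−A) / det(I−A) ≈
  [   1.7199     0.2283     0.1065]
  [   0.3196     1.3699     0.6393]
  [   0.7306     0.2740     1.4612]
The output multiplier for sector j is the column-j sum of the Leontief inverse (I − A)⁻¹ = adj(I−A) / det(I−A).
Column 3 of adj(I−A): (0.0350, 0.2100, 0.4800); det(I−A) = 0.3285.
m_3 = (0.0350 + 0.2100 + 0.4800) / 0.3285 = 0.725 / 0.3285 ≈ 2.207.

m_3 = 2.207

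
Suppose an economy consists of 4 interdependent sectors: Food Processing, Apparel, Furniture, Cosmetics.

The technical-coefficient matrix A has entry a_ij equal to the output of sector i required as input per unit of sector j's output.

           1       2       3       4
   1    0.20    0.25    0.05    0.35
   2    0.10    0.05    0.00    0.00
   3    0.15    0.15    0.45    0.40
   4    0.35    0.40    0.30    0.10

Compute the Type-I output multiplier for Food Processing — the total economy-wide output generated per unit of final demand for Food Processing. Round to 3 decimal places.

I − A =
  [   0.80    -0.25    -0.05    -0.35]
  [  -0.10     0.95     0.00     0.00]
  [  -0.15    -0.15     0.55    -0.40]
  [  -0.35    -0.40    -0.30     0.90]
Compute the cofactors C_ij = (−1)^(i+j)·(3×3 minor ij) of I−A; the adjugate is their transpose:
adj(I−A) = Cᵀ =
  [ 0.356250   0.201250   0.142500   0.201875]
  [ 0.037500   0.203125   0.015000   0.021250]
  [ 0.290750   0.307375   0.531125   0.349125]
  [ 0.252125   0.271000   0.239125   0.396375]
det(I−A) = Σ_j (I−A)_1j·C_1j = (0.80)(0.356250) + (-0.25)(0.037500) + (-0.05)(0.290750) + (-0.35)(0.252125) = 0.17284375
(I − A)⁻¹ = adj(I−A) / det(I−A) ≈
  [   2.0611     1.1643     0.8244     1.1680]
  [   0.2170     1.1752     0.0868     0.1229]
  [   1.6822     1.7783     3.0729     2.0199]
  [   1.4587     1.5679     1.3835     2.2933]
The output multiplier for sector j is the column-j sum of the Leontief inverse (I − A)⁻¹ = adj(I−A) / det(I−A).
Column 1 of adj(I−A): (0.356250, 0.037500, 0.290750, 0.252125); det(I−A) = 0.17284375.
m_1 = (0.356250 + 0.037500 + 0.290750 + 0.252125) / 0.17284375 = 0.936625 / 0.17284375 ≈ 5.419.

m_1 = 5.419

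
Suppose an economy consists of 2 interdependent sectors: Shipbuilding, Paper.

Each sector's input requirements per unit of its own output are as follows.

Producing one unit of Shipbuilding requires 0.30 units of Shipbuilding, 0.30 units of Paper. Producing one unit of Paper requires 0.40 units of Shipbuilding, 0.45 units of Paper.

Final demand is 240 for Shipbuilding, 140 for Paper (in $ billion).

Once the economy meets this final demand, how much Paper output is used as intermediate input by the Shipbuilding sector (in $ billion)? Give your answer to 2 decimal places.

z_PS = 212.83

I − A =
  [   0.70    -0.40]
  [  -0.30     0.55]
det(I−A) = (0.70)(0.55) − (-0.40)(-0.30) = 0.2650
adj(I−A) = [[0.55, 0.40], [0.30, 0.70]]
(I − A)⁻¹ = adj(I−A) / det(I−A) ≈
  [   2.0755     1.5094]
  [   1.1321     2.6415]
First solve x = (I − A)⁻¹ d = adj(I−A)·d / det(I−A); in particular x_S = (0.55·240 + 0.40·140) / 0.2650 = 188.00 / 0.2650 ≈ 709.4340.
Intermediate flow from P to S: z_PS = a_PS · x_S = 0.30 × 188.00 / 0.2650 = 56.40 / 0.2650 ≈ 212.83.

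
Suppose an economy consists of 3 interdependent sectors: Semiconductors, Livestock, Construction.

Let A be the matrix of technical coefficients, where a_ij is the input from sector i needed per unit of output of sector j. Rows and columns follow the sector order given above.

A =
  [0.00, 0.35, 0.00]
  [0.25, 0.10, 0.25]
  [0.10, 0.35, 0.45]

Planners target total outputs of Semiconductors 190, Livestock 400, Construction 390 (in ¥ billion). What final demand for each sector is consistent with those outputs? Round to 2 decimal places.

I − A =
  [   1.00    -0.35     0.00]
  [  -0.25     0.90    -0.25]
  [  -0.10    -0.35     0.55]
d = (I − A) x:
  d_1 = (+1.00)·190 + (-0.35)·400 + (+0.00)·390 = 50.00
  d_2 = (-0.25)·190 + (+0.90)·400 + (-0.25)·390 = 215.00
  d_3 = (-0.10)·190 + (-0.35)·400 + (+0.55)·390 = 55.50

d_1 = 50.00, d_2 = 215.00, d_3 = 55.50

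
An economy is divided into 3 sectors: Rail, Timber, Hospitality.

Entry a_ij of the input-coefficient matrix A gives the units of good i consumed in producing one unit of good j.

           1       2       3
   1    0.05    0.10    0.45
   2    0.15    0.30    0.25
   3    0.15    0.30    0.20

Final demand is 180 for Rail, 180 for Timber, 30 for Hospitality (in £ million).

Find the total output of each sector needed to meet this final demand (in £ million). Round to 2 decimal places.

x_1 = 360.79, x_2 = 429.54, x_3 = 266.23

I − A =
  [   0.95    -0.10    -0.45]
  [  -0.15     0.70    -0.25]
  [  -0.15    -0.30     0.80]
Cofactors of I−A, C_ij = (−1)^(i+j)·(minor ij) (rows/columns in the sector order above):
  C_11 = (0.70)(0.80) − (-0.25)(-0.30) = 0.4850
  C_12 = −[(-0.15)(0.80) − (-0.25)(-0.15)] = 0.1575
  C_13 = (-0.15)(-0.30) − (0.70)(-0.15) = 0.1500
  C_21 = −[(-0.10)(0.80) − (-0.45)(-0.30)] = 0.2150
  C_22 = (0.95)(0.80) − (-0.45)(-0.15) = 0.6925
  C_23 = −[(0.95)(-0.30) − (-0.10)(-0.15)] = 0.3000
  C_31 = (-0.10)(-0.25) − (-0.45)(0.70) = 0.3400
  C_32 = −[(0.95)(-0.25) − (-0.45)(-0.15)] = 0.3050
  C_33 = (0.95)(0.70) − (-0.10)(-0.15) = 0.6500
det(I−A) = Σ_j (I−A)_1j·C_1j = (0.95)(0.4850) + (-0.10)(0.1575) + (-0.45)(0.1500) = 0.3775
adj(I−A) = Cᵀ =
  [ 0.4850   0.2150   0.3400]
  [ 0.1575   0.6925   0.3050]
  [ 0.1500   0.3000   0.6500]
(I − A)⁻¹ = adj(I−A) / det(I−A) ≈
  [   1.2848     0.5695     0.9007]
  [   0.4172     1.8344     0.8079]
  [   0.3974     0.7947     1.7219]
x = (I − A)⁻¹ d = adj(I−A)·d / det(I−A), with det(I−A) = 0.3775:
  x_1 = (0.4850·180 + 0.2150·180 + 0.3400·30) / 0.3775 = 136.20 / 0.3775 ≈ 360.79
  x_2 = (0.1575·180 + 0.6925·180 + 0.3050·30) / 0.3775 = 162.15 / 0.3775 ≈ 429.54
  x_3 = (0.1500·180 + 0.3000·180 + 0.6500·30) / 0.3775 = 100.50 / 0.3775 ≈ 266.23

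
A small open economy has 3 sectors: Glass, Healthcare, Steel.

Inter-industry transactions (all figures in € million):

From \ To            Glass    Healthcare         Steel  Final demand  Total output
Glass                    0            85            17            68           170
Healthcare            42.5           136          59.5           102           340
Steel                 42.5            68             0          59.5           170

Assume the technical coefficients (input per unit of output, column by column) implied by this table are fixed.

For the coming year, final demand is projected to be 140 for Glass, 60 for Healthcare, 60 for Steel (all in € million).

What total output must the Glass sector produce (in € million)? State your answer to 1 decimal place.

x_1 = 233.2

Technical coefficients a_ij = z_ij / X_j:
  a_11 = 0/170 = 0.00, a_21 = 42.5/170 = 0.25, a_31 = 42.5/170 = 0.25
  a_12 = 85/340 = 0.25, a_22 = 136/340 = 0.40, a_32 = 68/340 = 0.20
  a_13 = 17/170 = 0.10, a_23 = 59.5/170 = 0.35, a_33 = 0/170 = 0.00
I − A =
  [   1.00    -0.25    -0.10]
  [  -0.25     0.60    -0.35]
  [  -0.25    -0.20     1.00]
Cofactors of I−A, C_ij = (−1)^(i+j)·(minor ij) (rows/columns in the sector order above):
  C_11 = (0.60)(1.00) − (-0.35)(-0.20) = 0.5300
  C_12 = −[(-0.25)(1.00) − (-0.35)(-0.25)] = 0.3375
  C_13 = (-0.25)(-0.20) − (0.60)(-0.25) = 0.2000
  C_21 = −[(-0.25)(1.00) − (-0.10)(-0.20)] = 0.2700
  C_22 = (1.00)(1.00) − (-0.10)(-0.25) = 0.9750
  C_23 = −[(1.00)(-0.20) − (-0.25)(-0.25)] = 0.2625
  C_31 = (-0.25)(-0.35) − (-0.10)(0.60) = 0.1475
  C_32 = −[(1.00)(-0.35) − (-0.10)(-0.25)] = 0.3750
  C_33 = (1.00)(0.60) − (-0.25)(-0.25) = 0.5375
det(I−A) = Σ_j (I−A)_1j·C_1j = (1.00)(0.5300) + (-0.25)(0.3375) + (-0.10)(0.2000) = 0.425625
adj(I−A) = Cᵀ =
  [ 0.5300   0.2700   0.1475]
  [ 0.3375   0.9750   0.3750]
  [ 0.2000   0.2625   0.5375]
(I − A)⁻¹ = adj(I−A) / det(I−A) ≈
  [   1.2452     0.6344     0.3465]
  [   0.7930     2.2907     0.8811]
  [   0.4699     0.6167     1.2628]
x = (I − A)⁻¹ d = adj(I−A)·d / det(I−A), with det(I−A) = 0.425625:
  x_1 = (0.5300·140 + 0.2700·60 + 0.1475·60) / 0.425625 = 99.25 / 0.425625 ≈ 233.2
  x_2 = (0.3375·140 + 0.9750·60 + 0.3750·60) / 0.425625 = 128.25 / 0.425625 ≈ 301.3
  x_3 = (0.2000·140 + 0.2625·60 + 0.5375·60) / 0.425625 = 76.00 / 0.425625 ≈ 178.6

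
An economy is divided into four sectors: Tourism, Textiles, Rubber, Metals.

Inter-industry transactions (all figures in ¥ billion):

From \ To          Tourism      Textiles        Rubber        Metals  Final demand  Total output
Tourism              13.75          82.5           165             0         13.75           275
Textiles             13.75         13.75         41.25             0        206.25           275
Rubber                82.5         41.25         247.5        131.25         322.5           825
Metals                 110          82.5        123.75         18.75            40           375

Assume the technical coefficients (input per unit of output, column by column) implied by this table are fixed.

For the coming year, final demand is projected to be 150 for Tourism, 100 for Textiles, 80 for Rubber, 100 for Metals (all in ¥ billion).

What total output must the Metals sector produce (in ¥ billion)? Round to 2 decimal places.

x_4 = 346.47

Technical coefficients a_ij = z_ij / X_j:
  a_11 = 13.75/275 = 0.05, a_21 = 13.75/275 = 0.05, a_31 = 82.5/275 = 0.30, a_41 = 110/275 = 0.40
  a_12 = 82.5/275 = 0.30, a_22 = 13.75/275 = 0.05, a_32 = 41.25/275 = 0.15, a_42 = 82.5/275 = 0.30
  a_13 = 165/825 = 0.20, a_23 = 41.25/825 = 0.05, a_33 = 247.5/825 = 0.30, a_43 = 123.75/825 = 0.15
  a_14 = 0/375 = 0.00, a_24 = 0/375 = 0.00, a_34 = 131.25/375 = 0.35, a_44 = 18.75/375 = 0.05
I − A =
  [   0.95    -0.30    -0.20     0.00]
  [  -0.05     0.95    -0.05     0.00]
  [  -0.30    -0.15     0.70    -0.35]
  [  -0.40    -0.30    -0.15     0.95]
Compute the cofactors C_ij = (−1)^(i+j)·(3×3 minor ij) of I−A; the adjugate is their transpose:
adj(I−A) = Cᵀ =
  [ 0.569500   0.233250   0.194750   0.071750]
  [ 0.051875   0.496875   0.054625   0.020125]
  [ 0.416125   0.362625   0.843125   0.310625]
  [ 0.321875   0.312375   0.232375   0.551125]
det(I−A) = Σ_j (I−A)_1j·C_1j = (0.95)(0.569500) + (-0.30)(0.051875) + (-0.20)(0.416125) + (0.00)(0.321875) = 0.4422375
(I − A)⁻¹ = adj(I−A) / det(I−A) ≈
  [   1.2878     0.5274     0.4404     0.1622]
  [   0.1173     1.1235     0.1235     0.0455]
  [   0.9410     0.8200     1.9065     0.7024]
  [   0.7278     0.7064     0.5255     1.2462]
x = (I − A)⁻¹ d = adj(I−A)·d / det(I−A), with det(I−A) = 0.4422375:
  x_1 = (0.569500·150 + 0.233250·100 + 0.194750·80 + 0.071750·100) / 0.4422375 = 131.505 / 0.4422375 ≈ 297.36
  x_2 = (0.051875·150 + 0.496875·100 + 0.054625·80 + 0.020125·100) / 0.4422375 = 63.85125 / 0.4422375 ≈ 144.38
  x_3 = (0.416125·150 + 0.362625·100 + 0.843125·80 + 0.310625·100) / 0.4422375 = 197.19375 / 0.4422375 ≈ 445.90
  x_4 = (0.321875·150 + 0.312375·100 + 0.232375·80 + 0.551125·100) / 0.4422375 = 153.22125 / 0.4422375 ≈ 346.47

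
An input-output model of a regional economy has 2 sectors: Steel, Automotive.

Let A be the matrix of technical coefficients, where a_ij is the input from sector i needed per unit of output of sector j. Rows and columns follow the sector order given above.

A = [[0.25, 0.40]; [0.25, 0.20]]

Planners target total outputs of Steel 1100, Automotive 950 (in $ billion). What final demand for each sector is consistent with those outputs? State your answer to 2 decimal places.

I − A =
  [   0.75    -0.40]
  [  -0.25     0.80]
d = (I − A) x:
  d_1 = (+0.75)·1100 + (-0.40)·950 = 445.00
  d_2 = (-0.25)·1100 + (+0.80)·950 = 485.00

d_1 = 445.00, d_2 = 485.00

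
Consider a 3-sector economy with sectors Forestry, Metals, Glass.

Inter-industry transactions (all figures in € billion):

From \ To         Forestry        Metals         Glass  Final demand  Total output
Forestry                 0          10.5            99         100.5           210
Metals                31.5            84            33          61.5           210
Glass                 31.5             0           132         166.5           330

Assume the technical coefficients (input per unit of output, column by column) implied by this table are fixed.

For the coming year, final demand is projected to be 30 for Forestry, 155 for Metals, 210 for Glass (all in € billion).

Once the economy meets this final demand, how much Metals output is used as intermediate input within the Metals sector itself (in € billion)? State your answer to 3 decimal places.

Technical coefficients a_ij = z_ij / X_j:
  a_FF = 0/210 = 0.00, a_MF = 31.5/210 = 0.15, a_GF = 31.5/210 = 0.15
  a_FM = 10.5/210 = 0.05, a_MM = 84/210 = 0.40, a_GM = 0/210 = 0.00
  a_FG = 99/330 = 0.30, a_MG = 33/330 = 0.10, a_GG = 132/330 = 0.40
I − A =
  [   1.00    -0.05    -0.30]
  [  -0.15     0.60    -0.10]
  [  -0.15     0.00     0.60]
Cofactors of I−A, C_ij = (−1)^(i+j)·(minor ij) (rows/columns in the sector order above):
  C_11 = (0.60)(0.60) − (-0.10)(0.00) = 0.3600
  C_12 = −[(-0.15)(0.60) − (-0.10)(-0.15)] = 0.1050
  C_13 = (-0.15)(0.00) − (0.60)(-0.15) = 0.0900
  C_21 = −[(-0.05)(0.60) − (-0.30)(0.00)] = 0.0300
  C_22 = (1.00)(0.60) − (-0.30)(-0.15) = 0.5550
  C_23 = −[(1.00)(0.00) − (-0.05)(-0.15)] = 0.0075
  C_31 = (-0.05)(-0.10) − (-0.30)(0.60) = 0.1850
  C_32 = −[(1.00)(-0.10) − (-0.30)(-0.15)] = 0.1450
  C_33 = (1.00)(0.60) − (-0.05)(-0.15) = 0.5925
det(I−A) = Σ_j (I−A)_1j·C_1j = (1.00)(0.3600) + (-0.05)(0.1050) + (-0.30)(0.0900) = 0.32775
adj(I−A) = Cᵀ =
  [ 0.3600   0.0300   0.1850]
  [ 0.1050   0.5550   0.1450]
  [ 0.0900   0.0075   0.5925]
(I − A)⁻¹ = adj(I−A) / det(I−A) ≈
  [   1.0984     0.0915     0.5645]
  [   0.3204     1.6934     0.4424]
  [   0.2746     0.0229     1.8078]
First solve x = (I − A)⁻¹ d = adj(I−A)·d / det(I−A); in particular x_M = (0.1050·30 + 0.5550·155 + 0.1450·210) / 0.32775 = 119.625 / 0.32775 ≈ 364.98856.
Intermediate flow from M to M: z_MM = a_MM · x_M = 0.40 × 119.625 / 0.32775 = 47.85 / 0.32775 ≈ 145.995.

z_MM = 145.995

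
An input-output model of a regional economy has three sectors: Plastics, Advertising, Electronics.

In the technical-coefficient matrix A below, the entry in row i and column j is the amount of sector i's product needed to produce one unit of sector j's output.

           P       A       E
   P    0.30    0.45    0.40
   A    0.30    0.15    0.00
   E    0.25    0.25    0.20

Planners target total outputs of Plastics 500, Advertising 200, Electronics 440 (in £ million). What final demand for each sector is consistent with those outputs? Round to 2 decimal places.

I − A =
  [   0.70    -0.45    -0.40]
  [  -0.30     0.85     0.00]
  [  -0.25    -0.25     0.80]
d = (I − A) x:
  d_P = (+0.70)·500 + (-0.45)·200 + (-0.40)·440 = 84.00
  d_A = (-0.30)·500 + (+0.85)·200 + (+0.00)·440 = 20.00
  d_E = (-0.25)·500 + (-0.25)·200 + (+0.80)·440 = 177.00

d_P = 84.00, d_A = 20.00, d_E = 177.00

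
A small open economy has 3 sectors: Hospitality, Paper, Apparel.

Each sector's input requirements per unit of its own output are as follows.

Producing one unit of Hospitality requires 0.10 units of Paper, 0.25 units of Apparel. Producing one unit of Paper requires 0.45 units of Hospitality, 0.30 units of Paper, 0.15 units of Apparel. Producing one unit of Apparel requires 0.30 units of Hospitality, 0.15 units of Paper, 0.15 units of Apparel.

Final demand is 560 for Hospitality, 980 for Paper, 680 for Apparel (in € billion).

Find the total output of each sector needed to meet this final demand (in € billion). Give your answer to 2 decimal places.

I − A =
  [   1.00    -0.45    -0.30]
  [  -0.10     0.70    -0.15]
  [  -0.25    -0.15     0.85]
Cofactors of I−A, C_ij = (−1)^(i+j)·(minor ij) (rows/columns in the sector order above):
  C_11 = (0.70)(0.85) − (-0.15)(-0.15) = 0.5725
  C_12 = −[(-0.10)(0.85) − (-0.15)(-0.25)] = 0.1225
  C_13 = (-0.10)(-0.15) − (0.70)(-0.25) = 0.1900
  C_21 = −[(-0.45)(0.85) − (-0.30)(-0.15)] = 0.4275
  C_22 = (1.00)(0.85) − (-0.30)(-0.25) = 0.7750
  C_23 = −[(1.00)(-0.15) − (-0.45)(-0.25)] = 0.2625
  C_31 = (-0.45)(-0.15) − (-0.30)(0.70) = 0.2775
  C_32 = −[(1.00)(-0.15) − (-0.30)(-0.10)] = 0.1800
  C_33 = (1.00)(0.70) − (-0.45)(-0.10) = 0.6550
det(I−A) = Σ_j (I−A)_1j·C_1j = (1.00)(0.5725) + (-0.45)(0.1225) + (-0.30)(0.1900) = 0.460375
adj(I−A) = Cᵀ =
  [ 0.5725   0.4275   0.2775]
  [ 0.1225   0.7750   0.1800]
  [ 0.1900   0.2625   0.6550]
(I − A)⁻¹ = adj(I−A) / det(I−A) ≈
  [   1.2436     0.9286     0.6028]
  [   0.2661     1.6834     0.3910]
  [   0.4127     0.5702     1.4228]
x = (I − A)⁻¹ d = adj(I−A)·d / det(I−A), with det(I−A) = 0.460375:
  x_1 = (0.5725·560 + 0.4275·980 + 0.2775·680) / 0.460375 = 928.25 / 0.460375 ≈ 2016.29
  x_2 = (0.1225·560 + 0.7750·980 + 0.1800·680) / 0.460375 = 950.50 / 0.460375 ≈ 2064.62
  x_3 = (0.1900·560 + 0.2625·980 + 0.6550·680) / 0.460375 = 809.05 / 0.460375 ≈ 1757.37

x_1 = 2016.29, x_2 = 2064.62, x_3 = 1757.37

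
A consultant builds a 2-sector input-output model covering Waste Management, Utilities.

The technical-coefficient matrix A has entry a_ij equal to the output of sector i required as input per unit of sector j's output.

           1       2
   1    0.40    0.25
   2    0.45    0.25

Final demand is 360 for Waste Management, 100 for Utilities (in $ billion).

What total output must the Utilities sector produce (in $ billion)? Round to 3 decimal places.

I − A =
  [   0.60    -0.25]
  [  -0.45     0.75]
det(I−A) = (0.60)(0.75) − (-0.25)(-0.45) = 0.3375
adj(I−A) = [[0.75, 0.25], [0.45, 0.60]]
(I − A)⁻¹ = adj(I−A) / det(I−A) ≈
  [   2.2222     0.7407]
  [   1.3333     1.7778]
x = (I − A)⁻¹ d = adj(I−A)·d / det(I−A), with det(I−A) = 0.3375:
  x_1 = (0.75·360 + 0.25·100) / 0.3375 = 295.00 / 0.3375 ≈ 874.074
  x_2 = (0.45·360 + 0.60·100) / 0.3375 = 222.00 / 0.3375 ≈ 657.778

x_2 = 657.778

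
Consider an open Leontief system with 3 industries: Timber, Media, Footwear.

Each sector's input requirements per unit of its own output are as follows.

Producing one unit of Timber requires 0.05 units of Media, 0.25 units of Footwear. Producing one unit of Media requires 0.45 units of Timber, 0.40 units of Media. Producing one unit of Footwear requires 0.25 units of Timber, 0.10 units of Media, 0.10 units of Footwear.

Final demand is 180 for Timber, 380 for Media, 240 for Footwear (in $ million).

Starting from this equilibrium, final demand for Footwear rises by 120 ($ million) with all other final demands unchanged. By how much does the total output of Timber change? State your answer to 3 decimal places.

Δx_T = 49.682

I − A =
  [   1.00    -0.45    -0.25]
  [  -0.05     0.60    -0.10]
  [  -0.25     0.00     0.90]
Cofactors of I−A, C_ij = (−1)^(i+j)·(minor ij) (rows/columns in the sector order above):
  C_11 = (0.60)(0.90) − (-0.10)(0.00) = 0.5400
  C_12 = −[(-0.05)(0.90) − (-0.10)(-0.25)] = 0.0700
  C_13 = (-0.05)(0.00) − (0.60)(-0.25) = 0.1500
  C_21 = −[(-0.45)(0.90) − (-0.25)(0.00)] = 0.4050
  C_22 = (1.00)(0.90) − (-0.25)(-0.25) = 0.8375
  C_23 = −[(1.00)(0.00) − (-0.45)(-0.25)] = 0.1125
  C_31 = (-0.45)(-0.10) − (-0.25)(0.60) = 0.1950
  C_32 = −[(1.00)(-0.10) − (-0.25)(-0.05)] = 0.1125
  C_33 = (1.00)(0.60) − (-0.45)(-0.05) = 0.5775
det(I−A) = Σ_j (I−A)_1j·C_1j = (1.00)(0.5400) + (-0.45)(0.0700) + (-0.25)(0.1500) = 0.4710
adj(I−A) = Cᵀ =
  [ 0.5400   0.4050   0.1950]
  [ 0.0700   0.8375   0.1125]
  [ 0.1500   0.1125   0.5775]
(I − A)⁻¹ = adj(I−A) / det(I−A) ≈
  [   1.1465     0.8599     0.4140]
  [   0.1486     1.7781     0.2389]
  [   0.3185     0.2389     1.2261]
Δx = (I − A)⁻¹ Δd with Δd having +120 in the Footwear component and 0 elsewhere.
So Δx_T = L_TF · (+120), where L_TF = adj(I−A)_TF / det(I−A) = 0.1950 / 0.4710.
Δx_T = 0.1950 × (+120) / 0.4710 = 23.40 / 0.4710 ≈ 49.682.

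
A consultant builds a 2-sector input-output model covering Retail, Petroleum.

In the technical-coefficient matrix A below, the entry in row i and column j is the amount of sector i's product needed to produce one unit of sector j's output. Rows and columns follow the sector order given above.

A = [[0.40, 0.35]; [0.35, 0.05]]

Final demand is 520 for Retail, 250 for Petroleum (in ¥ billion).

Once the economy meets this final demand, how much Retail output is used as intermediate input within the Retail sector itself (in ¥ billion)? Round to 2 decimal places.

I − A =
  [   0.60    -0.35]
  [  -0.35     0.95]
det(I−A) = (0.60)(0.95) − (-0.35)(-0.35) = 0.4475
adj(I−A) = [[0.95, 0.35], [0.35, 0.60]]
(I − A)⁻¹ = adj(I−A) / det(I−A) ≈
  [   2.1229     0.7821]
  [   0.7821     1.3408]
First solve x = (I − A)⁻¹ d = adj(I−A)·d / det(I−A); in particular x_1 = (0.95·520 + 0.35·250) / 0.4475 = 581.50 / 0.4475 ≈ 1299.4413.
Intermediate flow from 1 to 1: z_11 = a_11 · x_1 = 0.40 × 581.50 / 0.4475 = 232.60 / 0.4475 ≈ 519.78.

z_11 = 519.78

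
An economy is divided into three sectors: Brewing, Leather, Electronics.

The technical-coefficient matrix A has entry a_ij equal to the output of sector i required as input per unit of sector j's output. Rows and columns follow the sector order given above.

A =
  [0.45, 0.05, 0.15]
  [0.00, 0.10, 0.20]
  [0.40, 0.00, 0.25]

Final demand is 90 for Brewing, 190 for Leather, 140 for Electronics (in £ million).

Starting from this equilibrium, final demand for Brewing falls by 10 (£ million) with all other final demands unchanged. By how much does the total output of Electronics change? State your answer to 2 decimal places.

Δx_3 = -11.49

I − A =
  [   0.55    -0.05    -0.15]
  [   0.00     0.90    -0.20]
  [  -0.40     0.00     0.75]
Cofactors of I−A, C_ij = (−1)^(i+j)·(minor ij) (rows/columns in the sector order above):
  C_11 = (0.90)(0.75) − (-0.20)(0.00) = 0.6750
  C_12 = −[(0.00)(0.75) − (-0.20)(-0.40)] = 0.0800
  C_13 = (0.00)(0.00) − (0.90)(-0.40) = 0.3600
  C_21 = −[(-0.05)(0.75) − (-0.15)(0.00)] = 0.0375
  C_22 = (0.55)(0.75) − (-0.15)(-0.40) = 0.3525
  C_23 = −[(0.55)(0.00) − (-0.05)(-0.40)] = 0.0200
  C_31 = (-0.05)(-0.20) − (-0.15)(0.90) = 0.1450
  C_32 = −[(0.55)(-0.20) − (-0.15)(0.00)] = 0.1100
  C_33 = (0.55)(0.90) − (-0.05)(0.00) = 0.4950
det(I−A) = Σ_j (I−A)_1j·C_1j = (0.55)(0.6750) + (-0.05)(0.0800) + (-0.15)(0.3600) = 0.31325
adj(I−A) = Cᵀ =
  [ 0.6750   0.0375   0.1450]
  [ 0.0800   0.3525   0.1100]
  [ 0.3600   0.0200   0.4950]
(I − A)⁻¹ = adj(I−A) / det(I−A) ≈
  [   2.1548     0.1197     0.4629]
  [   0.2554     1.1253     0.3512]
  [   1.1492     0.0638     1.5802]
Δx = (I − A)⁻¹ Δd with Δd having -10 in the Brewing component and 0 elsewhere.
So Δx_3 = L_31 · (-10), where L_31 = adj(I−A)_31 / det(I−A) = 0.3600 / 0.31325.
Δx_3 = 0.3600 × (-10) / 0.31325 = -3.60 / 0.31325 ≈ -11.49.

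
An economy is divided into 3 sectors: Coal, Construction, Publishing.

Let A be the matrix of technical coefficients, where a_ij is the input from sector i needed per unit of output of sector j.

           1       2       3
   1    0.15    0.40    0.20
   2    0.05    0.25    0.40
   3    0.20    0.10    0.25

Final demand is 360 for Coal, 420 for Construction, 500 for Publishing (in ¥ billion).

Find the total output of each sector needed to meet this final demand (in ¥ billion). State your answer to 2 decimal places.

x_1 = 1304.20, x_2 = 1278.93, x_3 = 1184.98

I − A =
  [   0.85    -0.40    -0.20]
  [  -0.05     0.75    -0.40]
  [  -0.20    -0.10     0.75]
Cofactors of I−A, C_ij = (−1)^(i+j)·(minor ij) (rows/columns in the sector order above):
  C_11 = (0.75)(0.75) − (-0.40)(-0.10) = 0.5225
  C_12 = −[(-0.05)(0.75) − (-0.40)(-0.20)] = 0.1175
  C_13 = (-0.05)(-0.10) − (0.75)(-0.20) = 0.1550
  C_21 = −[(-0.40)(0.75) − (-0.20)(-0.10)] = 0.3200
  C_22 = (0.85)(0.75) − (-0.20)(-0.20) = 0.5975
  C_23 = −[(0.85)(-0.10) − (-0.40)(-0.20)] = 0.1650
  C_31 = (-0.40)(-0.40) − (-0.20)(0.75) = 0.3100
  C_32 = −[(0.85)(-0.40) − (-0.20)(-0.05)] = 0.3500
  C_33 = (0.85)(0.75) − (-0.40)(-0.05) = 0.6175
det(I−A) = Σ_j (I−A)_1j·C_1j = (0.85)(0.5225) + (-0.40)(0.1175) + (-0.20)(0.1550) = 0.366125
adj(I−A) = Cᵀ =
  [ 0.5225   0.3200   0.3100]
  [ 0.1175   0.5975   0.3500]
  [ 0.1550   0.1650   0.6175]
(I − A)⁻¹ = adj(I−A) / det(I−A) ≈
  [   1.4271     0.8740     0.8467]
  [   0.3209     1.6320     0.9560]
  [   0.4234     0.4507     1.6866]
x = (I − A)⁻¹ d = adj(I−A)·d / det(I−A), with det(I−A) = 0.366125:
  x_1 = (0.5225·360 + 0.3200·420 + 0.3100·500) / 0.366125 = 477.50 / 0.366125 ≈ 1304.20
  x_2 = (0.1175·360 + 0.5975·420 + 0.3500·500) / 0.366125 = 468.25 / 0.366125 ≈ 1278.93
  x_3 = (0.1550·360 + 0.1650·420 + 0.6175·500) / 0.366125 = 433.85 / 0.366125 ≈ 1184.98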